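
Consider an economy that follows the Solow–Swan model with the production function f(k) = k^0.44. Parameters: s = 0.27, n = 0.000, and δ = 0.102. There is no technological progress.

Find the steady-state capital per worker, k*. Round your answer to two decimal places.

k* ≈ 5.69

Steady state requires s·f(k) = (n + δ)·k, i.e. s·k^α = (n + δ)·k.
Dividing both sides by k: k^(1−α) = s / (n + δ).
k^0.56 = 0.27 / (0.000 + 0.102) = 0.27 / 0.102 = 2.6471
k* = 2.6471^(1/0.56) ≈ 5.6878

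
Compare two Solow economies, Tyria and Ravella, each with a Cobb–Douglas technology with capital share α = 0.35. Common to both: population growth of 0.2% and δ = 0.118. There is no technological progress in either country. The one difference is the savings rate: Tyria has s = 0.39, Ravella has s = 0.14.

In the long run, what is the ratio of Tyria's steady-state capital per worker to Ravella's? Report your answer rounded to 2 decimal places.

Steady-state k* = [s/(n + δ)]^(1/(1−α)), so the ratio is [ (s_T/(n + δ)_T) / (s_R/(n + δ)_R) ]^1.5385.
s_T/(n + δ)_T = 0.39/0.120 = 3.2500; s_R/(n + δ)_R = 0.14/0.120 = 1.1667.
Ratio = (3.2500/1.1667)^1.5385 = 2.7856^1.5385 ≈ 4.8362

k*_T / k*_R ≈ 4.84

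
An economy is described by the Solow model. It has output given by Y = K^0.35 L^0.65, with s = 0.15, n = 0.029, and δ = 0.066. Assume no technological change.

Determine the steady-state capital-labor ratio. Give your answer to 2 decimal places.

k* ≈ 2.02

Steady state requires s·f(k) = (n + δ)·k, i.e. s·k^α = (n + δ)·k.
Dividing both sides by k: k^(1−α) = s / (n + δ).
k^0.65 = 0.15 / (0.029 + 0.066) = 0.15 / 0.095 = 1.5789
k* = 1.5789^(1/0.65) ≈ 2.0191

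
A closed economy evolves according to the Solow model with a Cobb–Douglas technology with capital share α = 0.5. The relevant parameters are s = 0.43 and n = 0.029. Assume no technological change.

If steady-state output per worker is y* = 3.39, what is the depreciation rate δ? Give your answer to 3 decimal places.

Steady state requires s·f(k) = (n + δ)·k, i.e. s·k^α = (n + δ)·k.
Since y* = [s/(n + δ)]^(α/(1−α)), we have s/(n + δ) = (y*)^((1−α)/α) = 3.39^1 = 3.3900.
Therefore n + δ = s / 3.3900 = 0.43 / 3.3900 = 0.1268, so δ = 0.1268 − 0.029 = 0.0978.

δ ≈ 0.098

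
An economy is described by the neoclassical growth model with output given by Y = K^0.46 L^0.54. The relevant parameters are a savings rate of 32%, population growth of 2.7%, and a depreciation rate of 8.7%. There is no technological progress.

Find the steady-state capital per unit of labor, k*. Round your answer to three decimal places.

Steady state requires s·f(k) = (n + δ)·k, i.e. s·k^α = (n + δ)·k.
Dividing both sides by k: k^(1−α) = s / (n + δ).
k^0.54 = 0.32 / (0.027 + 0.087) = 0.32 / 0.114 = 2.8070
k* = 2.8070^(1/0.54) ≈ 6.7621

k* = 6.762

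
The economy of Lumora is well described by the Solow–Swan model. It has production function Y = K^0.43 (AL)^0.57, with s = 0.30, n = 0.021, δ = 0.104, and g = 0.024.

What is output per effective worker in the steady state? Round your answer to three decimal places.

Steady state requires s·f(k) = (n + g + δ)·k, i.e. s·k^α = (n + g + δ)·k.
Rearranging, k^(1−α) = s / (n + g + δ).
k^0.57 = 0.30 / (0.021 + 0.024 + 0.104) = 0.30 / 0.149 = 2.0134
k* = 2.0134^(1/0.57) ≈ 3.4136
y* = (k*)^α = 3.4136^0.43 ≈ 1.6954

y* ≈ 1.695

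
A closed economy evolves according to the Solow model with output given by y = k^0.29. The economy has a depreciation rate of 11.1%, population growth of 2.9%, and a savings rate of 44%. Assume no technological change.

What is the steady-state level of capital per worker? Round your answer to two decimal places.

Steady state requires s·f(k) = (n + δ)·k, i.e. s·k^α = (n + δ)·k.
Rearranging, k^(1−α) = s / (n + δ).
k^0.71 = 0.44 / (0.029 + 0.111) = 0.44 / 0.140 = 3.1429
k* = 3.1429^(1/0.71) ≈ 5.0172

k* = 5.02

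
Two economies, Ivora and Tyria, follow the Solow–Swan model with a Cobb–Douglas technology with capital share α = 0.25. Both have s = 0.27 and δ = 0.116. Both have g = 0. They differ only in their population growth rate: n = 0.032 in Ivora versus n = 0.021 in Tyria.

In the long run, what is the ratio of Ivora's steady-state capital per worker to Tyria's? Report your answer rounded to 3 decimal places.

Steady-state k* = [s/(n + δ)]^(1/(1−α)), so the ratio is [ (s_I/(n + δ)_I) / (s_T/(n + δ)_T) ]^1.3333.
s_I/(n + δ)_I = 0.27/0.148 = 1.8243; s_T/(n + δ)_T = 0.27/0.137 = 1.9708.
Ratio = (1.8243/1.9708)^1.3333 = 0.9257^1.3333 ≈ 0.9022

k*_I / k*_T ≈ 0.902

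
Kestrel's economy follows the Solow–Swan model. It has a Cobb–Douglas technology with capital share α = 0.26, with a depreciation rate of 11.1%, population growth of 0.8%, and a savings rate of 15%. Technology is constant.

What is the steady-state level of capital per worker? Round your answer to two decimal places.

k* = 1.37

At the steady state, Δk = 0, so s·k^α = (n + δ)·k.
Dividing both sides by k: k^(1−α) = s / (n + δ).
k^0.74 = 0.15 / (0.008 + 0.111) = 0.15 / 0.119 = 1.2605
k* = 1.2605^(1/0.74) ≈ 1.3673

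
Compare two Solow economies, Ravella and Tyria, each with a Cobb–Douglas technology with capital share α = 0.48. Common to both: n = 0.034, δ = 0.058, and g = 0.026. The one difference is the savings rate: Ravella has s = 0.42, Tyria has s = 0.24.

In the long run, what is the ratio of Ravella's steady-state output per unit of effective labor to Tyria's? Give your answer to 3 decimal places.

ratio ≈ 1.676

Steady-state y* = [s/(n + g + δ)]^(α/(1−α)), so the ratio is [ (s_R/(n + g + δ)_R) / (s_T/(n + g + δ)_T) ]^0.9231.
s_R/(n + g + δ)_R = 0.42/0.118 = 3.5593; s_T/(n + g + δ)_T = 0.24/0.118 = 2.0339.
Ratio = (3.5593/2.0339)^0.9231 = 1.7500^0.9231 ≈ 1.6763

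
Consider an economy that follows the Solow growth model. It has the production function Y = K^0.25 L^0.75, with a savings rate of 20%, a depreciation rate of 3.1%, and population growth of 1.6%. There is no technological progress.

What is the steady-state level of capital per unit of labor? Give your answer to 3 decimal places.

k* ≈ 6.896

In steady state, investment equals break-even investment: s·k^α = (n + δ)·k.
Rearranging, k^(1−α) = s / (n + δ).
k^0.75 = 0.20 / (0.016 + 0.031) = 0.20 / 0.047 = 4.2553
k* = 4.2553^(1/0.75) ≈ 6.8956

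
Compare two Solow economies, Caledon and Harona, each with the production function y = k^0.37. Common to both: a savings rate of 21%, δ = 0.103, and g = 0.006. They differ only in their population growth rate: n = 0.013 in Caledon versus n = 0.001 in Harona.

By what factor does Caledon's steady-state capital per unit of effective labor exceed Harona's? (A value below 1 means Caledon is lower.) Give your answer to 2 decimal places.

ratio ≈ 0.85

Steady-state k* = [s/(n + g + δ)]^(1/(1−α)), so the ratio is [ (s_C/(n + g + δ)_C) / (s_H/(n + g + δ)_H) ]^1.5873.
s_C/(n + g + δ)_C = 0.21/0.122 = 1.7213; s_H/(n + g + δ)_H = 0.21/0.110 = 1.9091.
Ratio = (1.7213/1.9091)^1.5873 = 0.9016^1.5873 ≈ 0.8484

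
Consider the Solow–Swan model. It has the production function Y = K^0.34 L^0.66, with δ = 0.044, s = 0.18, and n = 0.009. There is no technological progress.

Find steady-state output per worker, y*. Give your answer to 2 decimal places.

y* = 1.88

At the steady state, Δk = 0, so s·k^α = (n + δ)·k.
Rearranging, k^(1−α) = s / (n + δ).
k^0.66 = 0.18 / (0.009 + 0.044) = 0.18 / 0.053 = 3.3962
k* = 3.3962^(1/0.66) ≈ 6.3758
y* = (k*)^α = 6.3758^0.34 ≈ 1.8773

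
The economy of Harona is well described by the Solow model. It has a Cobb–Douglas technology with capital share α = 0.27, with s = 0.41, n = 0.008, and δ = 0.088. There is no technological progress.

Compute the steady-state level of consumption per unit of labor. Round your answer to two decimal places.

c* ≈ 1.01

Steady state requires s·f(k) = (n + δ)·k, i.e. s·k^α = (n + δ)·k.
Dividing both sides by k: k^(1−α) = s / (n + δ).
k^0.73 = 0.41 / (0.008 + 0.088) = 0.41 / 0.096 = 4.2708
k* = 4.2708^(1/0.73) ≈ 7.3065
y* = (k*)^α = 7.3065^0.27 ≈ 1.7108
c* = (1 − s)·y* = (1 − 0.41) × 1.7108 ≈ 1.0094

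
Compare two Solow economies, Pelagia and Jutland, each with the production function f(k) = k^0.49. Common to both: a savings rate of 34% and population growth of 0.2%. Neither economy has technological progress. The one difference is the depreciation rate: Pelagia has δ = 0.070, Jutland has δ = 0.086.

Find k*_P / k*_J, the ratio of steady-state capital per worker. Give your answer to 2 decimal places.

k*_P / k*_J ≈ 1.48

Steady-state k* = [s/(n + δ)]^(1/(1−α)), so the ratio is [ (s_P/(n + δ)_P) / (s_J/(n + δ)_J) ]^1.9608.
s_P/(n + δ)_P = 0.34/0.072 = 4.7222; s_J/(n + δ)_J = 0.34/0.088 = 3.8636.
Ratio = (4.7222/3.8636)^1.9608 = 1.2222^1.9608 ≈ 1.4821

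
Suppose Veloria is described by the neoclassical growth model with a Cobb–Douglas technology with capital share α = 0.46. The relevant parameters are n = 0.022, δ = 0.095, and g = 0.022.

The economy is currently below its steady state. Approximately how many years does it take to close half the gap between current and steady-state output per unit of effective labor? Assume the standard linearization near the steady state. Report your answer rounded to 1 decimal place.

about 9.2 years

Near the steady state the convergence rate is λ = (1 − α)(n + g + δ).
λ = (1 − 0.46) × 0.139 = 0.54 × 0.139 = 0.07506
Half-life = ln 2 / λ = 0.6931 / 0.07506 ≈ 9.23 years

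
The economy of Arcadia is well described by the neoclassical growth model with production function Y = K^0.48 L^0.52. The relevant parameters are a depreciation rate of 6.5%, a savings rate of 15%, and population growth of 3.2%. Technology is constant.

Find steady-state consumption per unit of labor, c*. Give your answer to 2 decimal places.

c* = 1.27

In steady state, investment equals break-even investment: s·k^α = (n + δ)·k.
Dividing both sides by k: k^(1−α) = s / (n + δ).
k^0.52 = 0.15 / (0.032 + 0.065) = 0.15 / 0.097 = 1.5464
k* = 1.5464^(1/0.52) ≈ 2.3125
y* = (k*)^α = 2.3125^0.48 ≈ 1.4954
c* = (1 − s)·y* = (1 − 0.15) × 1.4954 ≈ 1.2711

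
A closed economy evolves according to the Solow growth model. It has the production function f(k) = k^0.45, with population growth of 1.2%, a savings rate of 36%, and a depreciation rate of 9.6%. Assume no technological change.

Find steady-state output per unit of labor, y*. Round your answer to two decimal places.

y* = 2.68

At the steady state, Δk = 0, so s·k^α = (n + δ)·k.
Rearranging, k^(1−α) = s / (n + δ).
k^0.55 = 0.36 / (0.012 + 0.096) = 0.36 / 0.108 = 3.3333
k* = 3.3333^(1/0.55) ≈ 8.9265
y* = (k*)^α = 8.9265^0.45 ≈ 2.6780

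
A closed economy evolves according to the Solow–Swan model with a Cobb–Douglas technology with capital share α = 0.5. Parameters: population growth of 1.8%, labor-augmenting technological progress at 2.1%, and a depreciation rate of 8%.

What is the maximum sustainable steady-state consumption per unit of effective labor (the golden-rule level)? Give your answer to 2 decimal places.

At the golden rule, f'(k) = n + g + δ, so α·k^(α−1) = n + g + δ and k_gold = (α/(n + g + δ))^(1/(1−α)).
k_gold = (0.5/0.119)^(1/0.5) = 4.2017^2 ≈ 17.6543
c_gold = f(k_gold) − (n + g + δ)·k_gold = 4.2017 − 0.119×17.6543 ≈ 2.1008

c_gold ≈ 2.10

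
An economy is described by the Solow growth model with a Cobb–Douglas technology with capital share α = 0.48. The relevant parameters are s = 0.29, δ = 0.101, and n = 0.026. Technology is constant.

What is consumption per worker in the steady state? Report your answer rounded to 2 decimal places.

At the steady state, Δk = 0, so s·k^α = (n + δ)·k.
Rearranging, k^(1−α) = s / (n + δ).
k^0.52 = 0.29 / (0.026 + 0.101) = 0.29 / 0.127 = 2.2835
k* = 2.2835^(1/0.52) ≈ 4.8935
y* = (k*)^α = 4.8935^0.48 ≈ 2.1430
c* = (1 − s)·y* = (1 − 0.29) × 2.1430 ≈ 1.5215

c* ≈ 1.52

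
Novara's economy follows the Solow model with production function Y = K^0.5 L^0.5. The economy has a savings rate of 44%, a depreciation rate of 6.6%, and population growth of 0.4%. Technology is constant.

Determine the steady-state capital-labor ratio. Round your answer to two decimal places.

At the steady state, Δk = 0, so s·k^α = (n + δ)·k.
Rearranging, k^(1−α) = s / (n + δ).
k^0.5 = 0.44 / (0.004 + 0.066) = 0.44 / 0.070 = 6.2857
k* = 6.2857^(1/0.5) ≈ 39.5100

k* = 39.51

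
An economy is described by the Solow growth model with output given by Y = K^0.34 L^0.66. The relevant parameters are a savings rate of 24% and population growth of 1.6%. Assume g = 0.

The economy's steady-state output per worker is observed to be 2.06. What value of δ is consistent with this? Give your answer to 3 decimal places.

δ ≈ 0.043

Steady state requires s·f(k) = (n + δ)·k, i.e. s·k^α = (n + δ)·k.
Since y* = [s/(n + δ)]^(α/(1−α)), we have s/(n + δ) = (y*)^((1−α)/α) = 2.06^1.9412 = 4.0670.
Therefore n + δ = s / 4.0670 = 0.24 / 4.0670 = 0.0590, so δ = 0.0590 − 0.016 = 0.0430.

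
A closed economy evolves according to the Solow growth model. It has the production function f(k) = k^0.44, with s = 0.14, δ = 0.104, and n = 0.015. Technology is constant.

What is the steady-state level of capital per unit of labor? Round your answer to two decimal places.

Steady state requires s·f(k) = (n + δ)·k, i.e. s·k^α = (n + δ)·k.
Rearranging, k^(1−α) = s / (n + δ).
k^0.56 = 0.14 / (0.015 + 0.104) = 0.14 / 0.119 = 1.1765
k* = 1.1765^(1/0.56) ≈ 1.3368

k* = 1.34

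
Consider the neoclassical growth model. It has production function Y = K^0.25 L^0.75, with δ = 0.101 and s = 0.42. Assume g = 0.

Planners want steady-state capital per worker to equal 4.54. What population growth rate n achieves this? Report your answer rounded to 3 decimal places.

n ≈ 0.034

In steady state, investment equals break-even investment: s·k^α = (n + δ)·k.
So s / (n + δ) = (k*)^(1−α) = 4.54^0.75 = 3.1102.
Therefore n + δ = s / 3.1102 = 0.42 / 3.1102 = 0.1350, so n = 0.1350 − 0.101 = 0.0340.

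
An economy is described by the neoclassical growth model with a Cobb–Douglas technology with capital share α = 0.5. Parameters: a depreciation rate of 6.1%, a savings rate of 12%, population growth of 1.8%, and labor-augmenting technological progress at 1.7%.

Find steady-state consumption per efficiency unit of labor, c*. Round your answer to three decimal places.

At the steady state, Δk = 0, so s·k^α = (n + g + δ)·k.
Rearranging, k^(1−α) = s / (n + g + δ).
k^0.5 = 0.12 / (0.018 + 0.017 + 0.061) = 0.12 / 0.096 = 1.2500
k* = 1.2500^(1/0.5) ≈ 1.5625
y* = (k*)^α = 1.5625^0.5 ≈ 1.2500
c* = (1 − s)·y* = (1 − 0.12) × 1.2500 ≈ 1.1000

c* = 1.100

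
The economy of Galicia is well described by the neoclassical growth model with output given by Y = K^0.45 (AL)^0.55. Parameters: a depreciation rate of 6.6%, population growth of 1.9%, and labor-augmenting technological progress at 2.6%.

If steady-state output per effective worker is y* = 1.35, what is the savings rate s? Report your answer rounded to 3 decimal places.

s ≈ 0.160

Steady state requires s·f(k) = (n + g + δ)·k, i.e. s·k^α = (n + g + δ)·k.
Since y* = [s/(n + g + δ)]^(α/(1−α)), we have s/(n + g + δ) = (y*)^((1−α)/α) = 1.35^1.2222 = 1.4431.
Therefore s = 1.4431 × (n + g + δ) = 1.4431 × 0.111 = 0.1602.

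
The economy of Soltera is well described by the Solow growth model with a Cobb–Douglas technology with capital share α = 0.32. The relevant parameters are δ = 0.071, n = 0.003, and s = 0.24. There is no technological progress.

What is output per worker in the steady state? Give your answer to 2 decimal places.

In steady state, investment equals break-even investment: s·k^α = (n + δ)·k.
Rearranging, k^(1−α) = s / (n + δ).
k^0.68 = 0.24 / (0.003 + 0.071) = 0.24 / 0.074 = 3.2432
k* = 3.2432^(1/0.68) ≈ 5.6420
y* = (k*)^α = 5.6420^0.32 ≈ 1.7396

y* = 1.74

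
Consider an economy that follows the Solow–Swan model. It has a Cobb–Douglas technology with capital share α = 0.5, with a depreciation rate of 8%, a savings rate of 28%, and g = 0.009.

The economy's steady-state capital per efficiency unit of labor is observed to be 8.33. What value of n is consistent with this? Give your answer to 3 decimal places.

Steady state requires s·f(k) = (n + g + δ)·k, i.e. s·k^α = (n + g + δ)·k.
So s / (n + g + δ) = (k*)^(1−α) = 8.33^0.5 = 2.8862.
Therefore n + g + δ = s / 2.8862 = 0.28 / 2.8862 = 0.0970, so n = 0.0970 − 0.089 = 0.0080.

n ≈ 0.008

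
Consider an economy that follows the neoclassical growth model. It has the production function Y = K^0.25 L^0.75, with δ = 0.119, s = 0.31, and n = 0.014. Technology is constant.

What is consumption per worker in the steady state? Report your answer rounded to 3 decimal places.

c* = 0.915

At the steady state, Δk = 0, so s·k^α = (n + δ)·k.
Rearranging, k^(1−α) = s / (n + δ).
k^0.75 = 0.31 / (0.014 + 0.119) = 0.31 / 0.133 = 2.3308
k* = 2.3308^(1/0.75) ≈ 3.0903
y* = (k*)^α = 3.0903^0.25 ≈ 1.3259
c* = (1 − s)·y* = (1 − 0.31) × 1.3259 ≈ 0.9149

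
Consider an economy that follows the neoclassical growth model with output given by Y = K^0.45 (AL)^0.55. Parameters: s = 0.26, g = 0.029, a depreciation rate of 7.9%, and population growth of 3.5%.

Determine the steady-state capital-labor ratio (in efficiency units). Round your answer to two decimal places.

At the steady state, Δk = 0, so s·k^α = (n + g + δ)·k.
Dividing both sides by k: k^(1−α) = s / (n + g + δ).
k^0.55 = 0.26 / (0.035 + 0.029 + 0.079) = 0.26 / 0.143 = 1.8182
k* = 1.8182^(1/0.55) ≈ 2.9653

k* ≈ 2.97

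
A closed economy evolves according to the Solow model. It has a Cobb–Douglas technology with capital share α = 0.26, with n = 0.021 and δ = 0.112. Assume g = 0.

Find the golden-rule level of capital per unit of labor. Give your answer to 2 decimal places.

The golden rule sets f'(k) = n + δ, i.e. α·k^(α−1) = n + δ.
So k^(1−α) = α / (n + δ) = 0.26 / 0.133 = 1.9549.
k_gold = 1.9549^(1/0.74) ≈ 2.4741

k_gold ≈ 2.47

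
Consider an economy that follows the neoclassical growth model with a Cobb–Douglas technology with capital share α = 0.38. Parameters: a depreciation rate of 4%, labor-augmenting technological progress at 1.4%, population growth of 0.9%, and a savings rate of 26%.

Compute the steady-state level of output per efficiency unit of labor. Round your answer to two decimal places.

y* ≈ 2.38

Steady state requires s·f(k) = (n + g + δ)·k, i.e. s·k^α = (n + g + δ)·k.
Rearranging, k^(1−α) = s / (n + g + δ).
k^0.62 = 0.26 / (0.009 + 0.014 + 0.040) = 0.26 / 0.063 = 4.1270
k* = 4.1270^(1/0.62) ≈ 9.8392
y* = (k*)^α = 9.8392^0.38 ≈ 2.3841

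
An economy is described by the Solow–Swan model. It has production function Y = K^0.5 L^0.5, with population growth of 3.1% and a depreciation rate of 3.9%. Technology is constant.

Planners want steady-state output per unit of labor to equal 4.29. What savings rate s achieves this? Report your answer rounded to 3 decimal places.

Steady state requires s·f(k) = (n + δ)·k, i.e. s·k^α = (n + δ)·k.
Since y* = [s/(n + δ)]^(α/(1−α)), we have s/(n + δ) = (y*)^((1−α)/α) = 4.29^1 = 4.2900.
Therefore s = 4.2900 × (n + δ) = 4.2900 × 0.070 = 0.3003.

s ≈ 0.300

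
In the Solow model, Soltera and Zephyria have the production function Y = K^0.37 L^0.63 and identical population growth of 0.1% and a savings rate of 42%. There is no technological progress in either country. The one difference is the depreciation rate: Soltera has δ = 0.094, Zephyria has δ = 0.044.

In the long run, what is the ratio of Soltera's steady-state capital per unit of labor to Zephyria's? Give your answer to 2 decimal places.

Steady-state k* = [s/(n + δ)]^(1/(1−α)), so the ratio is [ (s_S/(n + δ)_S) / (s_Z/(n + δ)_Z) ]^1.5873.
s_S/(n + δ)_S = 0.42/0.095 = 4.4211; s_Z/(n + δ)_Z = 0.42/0.045 = 9.3333.
Ratio = (4.4211/9.3333)^1.5873 = 0.4737^1.5873 ≈ 0.3054

ratio ≈ 0.31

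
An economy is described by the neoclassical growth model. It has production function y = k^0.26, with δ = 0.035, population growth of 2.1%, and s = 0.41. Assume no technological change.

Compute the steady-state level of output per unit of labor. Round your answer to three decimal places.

In steady state, investment equals break-even investment: s·k^α = (n + δ)·k.
Rearranging, k^(1−α) = s / (n + δ).
k^0.74 = 0.41 / (0.021 + 0.035) = 0.41 / 0.056 = 7.3214
k* = 7.3214^(1/0.74) ≈ 14.7357
y* = (k*)^α = 14.7357^0.26 ≈ 2.0127

y* ≈ 2.013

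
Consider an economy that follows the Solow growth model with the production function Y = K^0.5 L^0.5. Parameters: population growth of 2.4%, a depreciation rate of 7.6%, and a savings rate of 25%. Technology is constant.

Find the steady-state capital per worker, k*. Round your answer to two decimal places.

k* ≈ 6.25

At the steady state, Δk = 0, so s·k^α = (n + δ)·k.
Rearranging, k^(1−α) = s / (n + δ).
k^0.5 = 0.25 / (0.024 + 0.076) = 0.25 / 0.100 = 2.5000
k* = 2.5000^(1/0.5) ≈ 6.2500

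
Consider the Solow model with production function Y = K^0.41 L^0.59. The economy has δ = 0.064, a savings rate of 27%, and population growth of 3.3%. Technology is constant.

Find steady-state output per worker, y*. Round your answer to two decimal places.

y* = 2.04

In steady state, investment equals break-even investment: s·k^α = (n + δ)·k.
Dividing both sides by k: k^(1−α) = s / (n + δ).
k^0.59 = 0.27 / (0.033 + 0.064) = 0.27 / 0.097 = 2.7835
k* = 2.7835^(1/0.59) ≈ 5.6695
y* = (k*)^α = 5.6695^0.41 ≈ 2.0368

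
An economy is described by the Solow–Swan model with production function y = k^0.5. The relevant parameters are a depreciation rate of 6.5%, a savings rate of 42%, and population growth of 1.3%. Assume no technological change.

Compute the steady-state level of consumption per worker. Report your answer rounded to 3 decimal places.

Steady state requires s·f(k) = (n + δ)·k, i.e. s·k^α = (n + δ)·k.
Dividing both sides by k: k^(1−α) = s / (n + δ).
k^0.5 = 0.42 / (0.013 + 0.065) = 0.42 / 0.078 = 5.3846
k* = 5.3846^(1/0.5) ≈ 28.9939
y* = (k*)^α = 28.9939^0.5 ≈ 5.3846
c* = (1 − s)·y* = (1 − 0.42) × 5.3846 ≈ 3.1231

c* ≈ 3.123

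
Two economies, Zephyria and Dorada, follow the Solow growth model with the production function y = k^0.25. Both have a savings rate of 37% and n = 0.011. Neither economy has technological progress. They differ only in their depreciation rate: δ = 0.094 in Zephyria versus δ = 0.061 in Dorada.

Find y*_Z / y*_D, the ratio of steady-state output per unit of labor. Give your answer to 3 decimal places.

Steady-state y* = [s/(n + δ)]^(α/(1−α)), so the ratio is [ (s_Z/(n + δ)_Z) / (s_D/(n + δ)_D) ]^0.3333.
s_Z/(n + δ)_Z = 0.37/0.105 = 3.5238; s_D/(n + δ)_D = 0.37/0.072 = 5.1389.
Ratio = (3.5238/5.1389)^0.3333 = 0.6857^0.3333 ≈ 0.8818

y*_Z / y*_D ≈ 0.882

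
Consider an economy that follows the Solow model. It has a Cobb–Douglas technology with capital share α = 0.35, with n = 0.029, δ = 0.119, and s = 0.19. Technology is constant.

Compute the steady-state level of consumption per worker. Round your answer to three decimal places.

c* = 0.927

Steady state requires s·f(k) = (n + δ)·k, i.e. s·k^α = (n + δ)·k.
Rearranging, k^(1−α) = s / (n + δ).
k^0.65 = 0.19 / (0.029 + 0.119) = 0.19 / 0.148 = 1.2838
k* = 1.2838^(1/0.65) ≈ 1.4687
y* = (k*)^α = 1.4687^0.35 ≈ 1.1440
c* = (1 − s)·y* = (1 − 0.19) × 1.1440 ≈ 0.9266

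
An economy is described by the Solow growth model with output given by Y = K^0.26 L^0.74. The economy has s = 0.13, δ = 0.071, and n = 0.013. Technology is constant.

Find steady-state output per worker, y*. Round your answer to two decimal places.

At the steady state, Δk = 0, so s·k^α = (n + δ)·k.
Rearranging, k^(1−α) = s / (n + δ).
k^0.74 = 0.13 / (0.013 + 0.071) = 0.13 / 0.084 = 1.5476
k* = 1.5476^(1/0.74) ≈ 1.8042
y* = (k*)^α = 1.8042^0.26 ≈ 1.1658

y* ≈ 1.17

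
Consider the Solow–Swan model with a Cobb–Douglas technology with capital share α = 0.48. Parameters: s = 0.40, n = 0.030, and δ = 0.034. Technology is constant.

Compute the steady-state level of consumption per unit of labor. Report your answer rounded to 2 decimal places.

Steady state requires s·f(k) = (n + δ)·k, i.e. s·k^α = (n + δ)·k.
Dividing both sides by k: k^(1−α) = s / (n + δ).
k^0.52 = 0.40 / (0.030 + 0.034) = 0.40 / 0.064 = 6.2500
k* = 6.2500^(1/0.52) ≈ 33.9265
y* = (k*)^α = 33.9265^0.48 ≈ 5.4282
c* = (1 − s)·y* = (1 − 0.40) × 5.4282 ≈ 3.2569

c* ≈ 3.26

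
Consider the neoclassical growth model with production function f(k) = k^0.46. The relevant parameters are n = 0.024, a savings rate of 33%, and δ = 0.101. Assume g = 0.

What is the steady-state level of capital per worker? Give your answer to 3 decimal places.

k* ≈ 6.036

Steady state requires s·f(k) = (n + δ)·k, i.e. s·k^α = (n + δ)·k.
Dividing both sides by k: k^(1−α) = s / (n + δ).
k^0.54 = 0.33 / (0.024 + 0.101) = 0.33 / 0.125 = 2.6400
k* = 2.6400^(1/0.54) ≈ 6.0360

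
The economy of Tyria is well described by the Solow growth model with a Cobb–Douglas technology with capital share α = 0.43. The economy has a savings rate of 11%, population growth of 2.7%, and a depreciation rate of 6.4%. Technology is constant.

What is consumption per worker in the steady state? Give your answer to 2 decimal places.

At the steady state, Δk = 0, so s·k^α = (n + δ)·k.
Dividing both sides by k: k^(1−α) = s / (n + δ).
k^0.57 = 0.11 / (0.027 + 0.064) = 0.11 / 0.091 = 1.2088
k* = 1.2088^(1/0.57) ≈ 1.3947
y* = (k*)^α = 1.3947^0.43 ≈ 1.1538
c* = (1 − s)·y* = (1 − 0.11) × 1.1538 ≈ 1.0269

c* = 1.03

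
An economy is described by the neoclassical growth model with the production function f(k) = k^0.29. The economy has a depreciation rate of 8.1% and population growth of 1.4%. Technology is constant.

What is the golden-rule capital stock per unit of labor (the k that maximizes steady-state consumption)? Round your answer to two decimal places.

k_gold ≈ 4.82

The golden rule sets f'(k) = n + δ, i.e. α·k^(α−1) = n + δ.
So k^(1−α) = α / (n + δ) = 0.29 / 0.095 = 3.0526.
k_gold = 3.0526^(1/0.71) ≈ 4.8154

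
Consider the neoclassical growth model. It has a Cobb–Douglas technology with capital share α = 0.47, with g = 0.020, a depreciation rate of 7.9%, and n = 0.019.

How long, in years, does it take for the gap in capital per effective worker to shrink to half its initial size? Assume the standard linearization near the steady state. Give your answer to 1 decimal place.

Near the steady state the convergence rate is λ = (1 − α)(n + g + δ).
λ = (1 − 0.47) × 0.118 = 0.53 × 0.118 = 0.06254
Half-life = ln 2 / λ = 0.6931 / 0.06254 ≈ 11.08 years

t_½ ≈ 11.1 years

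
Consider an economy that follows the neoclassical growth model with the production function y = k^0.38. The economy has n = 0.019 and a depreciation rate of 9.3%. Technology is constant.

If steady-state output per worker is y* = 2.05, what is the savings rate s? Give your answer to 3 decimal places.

s ≈ 0.361

Steady state requires s·f(k) = (n + δ)·k, i.e. s·k^α = (n + δ)·k.
Since y* = [s/(n + δ)]^(α/(1−α)), we have s/(n + δ) = (y*)^((1−α)/α) = 2.05^1.6316 = 3.2259.
Therefore s = 3.2259 × (n + δ) = 3.2259 × 0.112 = 0.3613.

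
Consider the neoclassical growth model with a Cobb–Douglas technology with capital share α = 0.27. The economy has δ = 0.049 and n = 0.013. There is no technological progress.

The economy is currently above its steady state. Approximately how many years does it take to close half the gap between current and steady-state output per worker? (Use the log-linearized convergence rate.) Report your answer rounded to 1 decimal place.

Near the steady state the convergence rate is λ = (1 − α)(n + δ).
λ = (1 − 0.27) × 0.062 = 0.73 × 0.062 = 0.04526
Half-life = ln 2 / λ = 0.6931 / 0.04526 ≈ 15.31 years

t_½ ≈ 15.3 years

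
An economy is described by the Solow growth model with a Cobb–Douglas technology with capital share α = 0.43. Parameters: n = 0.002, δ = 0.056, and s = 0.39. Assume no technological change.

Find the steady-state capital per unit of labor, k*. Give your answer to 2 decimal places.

In steady state, investment equals break-even investment: s·k^α = (n + δ)·k.
Dividing both sides by k: k^(1−α) = s / (n + δ).
k^0.57 = 0.39 / (0.002 + 0.056) = 0.39 / 0.058 = 6.7241
k* = 6.7241^(1/0.57) ≈ 28.3133

k* = 28.31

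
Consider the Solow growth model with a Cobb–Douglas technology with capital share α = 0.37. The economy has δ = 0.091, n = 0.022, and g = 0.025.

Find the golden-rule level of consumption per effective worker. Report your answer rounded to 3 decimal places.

c_gold ≈ 1.124

At the golden rule, f'(k) = n + g + δ, so α·k^(α−1) = n + g + δ and k_gold = (α/(n + g + δ))^(1/(1−α)).
k_gold = (0.37/0.138)^(1/0.63) = 2.6812^1.5873 ≈ 4.7851
c_gold = f(k_gold) − (n + g + δ)·k_gold = 1.7847 − 0.138×4.7851 ≈ 1.1244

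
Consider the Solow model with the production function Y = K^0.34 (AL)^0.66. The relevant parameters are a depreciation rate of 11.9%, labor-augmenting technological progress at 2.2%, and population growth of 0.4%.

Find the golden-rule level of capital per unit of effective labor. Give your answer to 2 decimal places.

k_gold ≈ 3.64

The golden rule sets f'(k) = n + g + δ, i.e. α·k^(α−1) = n + g + δ.
So k^(1−α) = α / (n + g + δ) = 0.34 / 0.145 = 2.3448.
k_gold = 2.3448^(1/0.66) ≈ 3.6372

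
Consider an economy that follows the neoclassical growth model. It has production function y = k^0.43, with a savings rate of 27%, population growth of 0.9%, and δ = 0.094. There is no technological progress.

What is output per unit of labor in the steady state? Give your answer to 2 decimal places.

Steady state requires s·f(k) = (n + δ)·k, i.e. s·k^α = (n + δ)·k.
Dividing both sides by k: k^(1−α) = s / (n + δ).
k^0.57 = 0.27 / (0.009 + 0.094) = 0.27 / 0.103 = 2.6214
k* = 2.6214^(1/0.57) ≈ 5.4234
y* = (k*)^α = 5.4234^0.43 ≈ 2.0689

y* = 2.07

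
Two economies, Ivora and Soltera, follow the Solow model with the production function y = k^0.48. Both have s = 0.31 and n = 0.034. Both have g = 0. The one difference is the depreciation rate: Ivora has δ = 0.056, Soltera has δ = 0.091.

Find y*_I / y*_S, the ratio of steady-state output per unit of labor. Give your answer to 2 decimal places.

ratio ≈ 1.35

Steady-state y* = [s/(n + δ)]^(α/(1−α)), so the ratio is [ (s_I/(n + δ)_I) / (s_S/(n + δ)_S) ]^0.9231.
s_I/(n + δ)_I = 0.31/0.090 = 3.4444; s_S/(n + δ)_S = 0.31/0.125 = 2.4800.
Ratio = (3.4444/2.4800)^0.9231 = 1.3889^0.9231 ≈ 1.3543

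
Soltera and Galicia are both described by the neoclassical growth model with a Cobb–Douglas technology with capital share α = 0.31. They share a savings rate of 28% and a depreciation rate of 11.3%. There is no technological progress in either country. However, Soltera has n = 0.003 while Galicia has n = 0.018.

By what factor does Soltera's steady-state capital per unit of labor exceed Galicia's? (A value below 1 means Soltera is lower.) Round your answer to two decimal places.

ratio ≈ 1.19

Steady-state k* = [s/(n + δ)]^(1/(1−α)), so the ratio is [ (s_S/(n + δ)_S) / (s_G/(n + δ)_G) ]^1.4493.
s_S/(n + δ)_S = 0.28/0.116 = 2.4138; s_G/(n + δ)_G = 0.28/0.131 = 2.1374.
Ratio = (2.4138/2.1374)^1.4493 = 1.1293^1.4493 ≈ 1.1927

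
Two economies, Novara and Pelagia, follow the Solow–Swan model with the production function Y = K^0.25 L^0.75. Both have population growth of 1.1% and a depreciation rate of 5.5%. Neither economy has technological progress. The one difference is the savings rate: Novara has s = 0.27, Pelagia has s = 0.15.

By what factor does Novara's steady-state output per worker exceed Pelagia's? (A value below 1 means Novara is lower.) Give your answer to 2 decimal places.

Steady-state y* = [s/(n + δ)]^(α/(1−α)), so the ratio is [ (s_N/(n + δ)_N) / (s_P/(n + δ)_P) ]^0.3333.
s_N/(n + δ)_N = 0.27/0.066 = 4.0909; s_P/(n + δ)_P = 0.15/0.066 = 2.2727.
Ratio = (4.0909/2.2727)^0.3333 = 1.8000^0.3333 ≈ 1.2164

ratio ≈ 1.22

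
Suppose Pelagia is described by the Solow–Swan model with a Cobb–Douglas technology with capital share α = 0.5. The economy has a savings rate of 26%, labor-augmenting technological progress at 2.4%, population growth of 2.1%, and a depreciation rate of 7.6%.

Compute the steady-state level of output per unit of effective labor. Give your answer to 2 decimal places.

y* = 2.15

Steady state requires s·f(k) = (n + g + δ)·k, i.e. s·k^α = (n + g + δ)·k.
Rearranging, k^(1−α) = s / (n + g + δ).
k^0.5 = 0.26 / (0.021 + 0.024 + 0.076) = 0.26 / 0.121 = 2.1488
k* = 2.1488^(1/0.5) ≈ 4.6173
y* = (k*)^α = 4.6173^0.5 ≈ 2.1488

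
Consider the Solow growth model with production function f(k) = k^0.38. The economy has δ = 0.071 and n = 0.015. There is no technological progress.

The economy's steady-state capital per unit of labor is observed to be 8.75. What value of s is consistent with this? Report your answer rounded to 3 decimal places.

s ≈ 0.330

At the steady state, Δk = 0, so s·k^α = (n + δ)·k.
So s / (n + δ) = (k*)^(1−α) = 8.75^0.62 = 3.8375.
Therefore s = 3.8375 × (n + δ) = 3.8375 × 0.086 = 0.3300.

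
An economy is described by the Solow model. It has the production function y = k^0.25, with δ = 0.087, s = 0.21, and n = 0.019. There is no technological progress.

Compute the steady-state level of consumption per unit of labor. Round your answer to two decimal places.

At the steady state, Δk = 0, so s·k^α = (n + δ)·k.
Rearranging, k^(1−α) = s / (n + δ).
k^0.75 = 0.21 / (0.019 + 0.087) = 0.21 / 0.106 = 1.9811
k* = 1.9811^(1/0.75) ≈ 2.4881
y* = (k*)^α = 2.4881^0.25 ≈ 1.2559
c* = (1 − s)·y* = (1 − 0.21) × 1.2559 ≈ 0.9922

c* = 0.99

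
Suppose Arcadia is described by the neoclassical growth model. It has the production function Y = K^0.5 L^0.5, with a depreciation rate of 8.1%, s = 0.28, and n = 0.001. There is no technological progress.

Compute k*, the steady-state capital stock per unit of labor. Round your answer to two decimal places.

k* ≈ 11.66

In steady state, investment equals break-even investment: s·k^α = (n + δ)·k.
Rearranging, k^(1−α) = s / (n + δ).
k^0.5 = 0.28 / (0.001 + 0.081) = 0.28 / 0.082 = 3.4146
k* = 3.4146^(1/0.5) ≈ 11.6595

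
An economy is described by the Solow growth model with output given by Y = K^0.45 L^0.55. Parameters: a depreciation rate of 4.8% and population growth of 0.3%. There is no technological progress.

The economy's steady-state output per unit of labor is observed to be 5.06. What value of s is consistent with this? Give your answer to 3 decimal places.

Steady state requires s·f(k) = (n + δ)·k, i.e. s·k^α = (n + δ)·k.
Since y* = [s/(n + δ)]^(α/(1−α)), we have s/(n + δ) = (y*)^((1−α)/α) = 5.06^1.2222 = 7.2546.
Therefore s = 7.2546 × (n + δ) = 7.2546 × 0.051 = 0.3700.

s ≈ 0.370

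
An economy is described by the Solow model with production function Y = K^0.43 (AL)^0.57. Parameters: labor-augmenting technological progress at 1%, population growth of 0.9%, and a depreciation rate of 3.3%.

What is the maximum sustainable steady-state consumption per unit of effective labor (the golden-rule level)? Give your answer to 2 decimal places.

c_gold ≈ 2.81

At the golden rule, f'(k) = n + g + δ, so α·k^(α−1) = n + g + δ and k_gold = (α/(n + g + δ))^(1/(1−α)).
k_gold = (0.43/0.052)^(1/0.57) = 8.2692^1.7544 ≈ 40.7003
c_gold = f(k_gold) − (n + g + δ)·k_gold = 4.9218 − 0.052×40.7003 ≈ 2.8054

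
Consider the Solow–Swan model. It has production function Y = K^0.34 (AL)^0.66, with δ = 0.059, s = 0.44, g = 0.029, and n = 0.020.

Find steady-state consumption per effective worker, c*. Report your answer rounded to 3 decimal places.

At the steady state, Δk = 0, so s·k^α = (n + g + δ)·k.
Rearranging, k^(1−α) = s / (n + g + δ).
k^0.66 = 0.44 / (0.020 + 0.029 + 0.059) = 0.44 / 0.108 = 4.0741
k* = 4.0741^(1/0.66) ≈ 8.4002
y* = (k*)^α = 8.4002^0.34 ≈ 2.0619
c* = (1 − s)·y* = (1 − 0.44) × 2.0619 ≈ 1.1547

c* ≈ 1.155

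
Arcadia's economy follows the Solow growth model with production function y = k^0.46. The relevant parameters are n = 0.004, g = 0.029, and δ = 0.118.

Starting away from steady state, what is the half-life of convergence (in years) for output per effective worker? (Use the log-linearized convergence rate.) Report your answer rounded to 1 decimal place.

half-life ≈ 8.5 years

Near the steady state the convergence rate is λ = (1 − α)(n + g + δ).
λ = (1 − 0.46) × 0.151 = 0.54 × 0.151 = 0.08154
Half-life = ln 2 / λ = 0.6931 / 0.08154 ≈ 8.50 years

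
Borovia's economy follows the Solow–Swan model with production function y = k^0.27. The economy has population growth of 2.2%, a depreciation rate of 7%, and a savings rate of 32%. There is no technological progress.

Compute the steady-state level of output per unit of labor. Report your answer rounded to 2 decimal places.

y* ≈ 1.59

At the steady state, Δk = 0, so s·k^α = (n + δ)·k.
Rearranging, k^(1−α) = s / (n + δ).
k^0.73 = 0.32 / (0.022 + 0.070) = 0.32 / 0.092 = 3.4783
k* = 3.4783^(1/0.73) ≈ 5.5157
y* = (k*)^α = 5.5157^0.27 ≈ 1.5857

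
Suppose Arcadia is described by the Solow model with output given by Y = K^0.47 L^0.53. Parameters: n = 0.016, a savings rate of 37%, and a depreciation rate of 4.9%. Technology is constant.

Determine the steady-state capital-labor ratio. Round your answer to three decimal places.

k* = 26.612

In steady state, investment equals break-even investment: s·k^α = (n + δ)·k.
Dividing both sides by k: k^(1−α) = s / (n + δ).
k^0.53 = 0.37 / (0.016 + 0.049) = 0.37 / 0.065 = 5.6923
k* = 5.6923^(1/0.53) ≈ 26.6116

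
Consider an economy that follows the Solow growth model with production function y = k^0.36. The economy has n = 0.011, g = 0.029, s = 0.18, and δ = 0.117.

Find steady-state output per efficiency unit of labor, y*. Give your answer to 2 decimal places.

In steady state, investment equals break-even investment: s·k^α = (n + g + δ)·k.
Rearranging, k^(1−α) = s / (n + g + δ).
k^0.64 = 0.18 / (0.011 + 0.029 + 0.117) = 0.18 / 0.157 = 1.1465
k* = 1.1465^(1/0.64) ≈ 1.2381
y* = (k*)^α = 1.2381^0.36 ≈ 1.0799

y* ≈ 1.08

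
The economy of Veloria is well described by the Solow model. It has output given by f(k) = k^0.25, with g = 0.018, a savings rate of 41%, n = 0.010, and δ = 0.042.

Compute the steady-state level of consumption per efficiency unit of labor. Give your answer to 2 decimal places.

Steady state requires s·f(k) = (n + g + δ)·k, i.e. s·k^α = (n + g + δ)·k.
Rearranging, k^(1−α) = s / (n + g + δ).
k^0.75 = 0.41 / (0.010 + 0.018 + 0.042) = 0.41 / 0.070 = 5.8571
k* = 5.8571^(1/0.75) ≈ 10.5579
y* = (k*)^α = 10.5579^0.25 ≈ 1.8026
c* = (1 − s)·y* = (1 − 0.41) × 1.8026 ≈ 1.0635

c* = 1.06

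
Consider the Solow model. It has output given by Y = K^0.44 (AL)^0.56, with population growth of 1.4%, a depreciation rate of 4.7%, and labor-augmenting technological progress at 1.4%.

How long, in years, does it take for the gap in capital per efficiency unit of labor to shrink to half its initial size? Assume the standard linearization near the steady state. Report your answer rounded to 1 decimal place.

Near the steady state the convergence rate is λ = (1 − α)(n + g + δ).
λ = (1 − 0.44) × 0.075 = 0.56 × 0.075 = 0.0420
Half-life = ln 2 / λ = 0.6931 / 0.0420 ≈ 16.50 years

about 16.5 years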